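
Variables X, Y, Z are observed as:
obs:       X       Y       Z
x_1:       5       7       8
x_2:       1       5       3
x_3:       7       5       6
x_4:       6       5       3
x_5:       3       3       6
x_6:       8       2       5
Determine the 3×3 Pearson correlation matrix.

Step 1 — column means:
  mean(X) = (5 + 1 + 7 + 6 + 3 + 8) / 6 = 30/6 = 5
  mean(Y) = (7 + 5 + 5 + 5 + 3 + 2) / 6 = 27/6 = 4.5
  mean(Z) = (8 + 3 + 6 + 3 + 6 + 5) / 6 = 31/6 = 5.1667

Step 2 — sample variances and covariances s[i,j] = (1/(n-1)) · Σ_k (x_{k,i} - mean_i) · (x_{k,j} - mean_j), with n-1 = 5:
  s[X,X] = ((0)·(0) + (-4)·(-4) + (2)·(2) + (1)·(1) + (-2)·(-2) + (3)·(3)) / 5 = 34/5 = 6.8
  s[X,Y] = ((0)·(2.5) + (-4)·(0.5) + (2)·(0.5) + (1)·(0.5) + (-2)·(-1.5) + (3)·(-2.5)) / 5 = -5/5 = -1
  s[X,Z] = ((0)·(2.8333) + (-4)·(-2.1667) + (2)·(0.8333) + (1)·(-2.1667) + (-2)·(0.8333) + (3)·(-0.1667)) / 5 = 6/5 = 1.2
  s[Y,Y] = ((2.5)·(2.5) + (0.5)·(0.5) + (0.5)·(0.5) + (0.5)·(0.5) + (-1.5)·(-1.5) + (-2.5)·(-2.5)) / 5 = 15.5/5 = 3.1
  s[Y,Z] = ((2.5)·(2.8333) + (0.5)·(-2.1667) + (0.5)·(0.8333) + (0.5)·(-2.1667) + (-1.5)·(0.8333) + (-2.5)·(-0.1667)) / 5 = 4.5/5 = 0.9
  s[Z,Z] = ((2.8333)·(2.8333) + (-2.1667)·(-2.1667) + (0.8333)·(0.8333) + (-2.1667)·(-2.1667) + (0.8333)·(0.8333) + (-0.1667)·(-0.1667)) / 5 = 18.8333/5 = 3.7667
  Sample standard deviations s_i = √(s[i,i]):
  s(X) = √(6.8) = 2.6077
  s(Y) = √(3.1) = 1.7607
  s(Z) = √(3.7667) = 1.9408

Step 3 — r_{ij} = s_{ij} / (s_i · s_j):
  r[X,X] = 1 (diagonal).
  r[X,Y] = -1 / (2.6077 · 1.7607) = -1 / 4.5913 = -0.2178
  r[X,Z] = 1.2 / (2.6077 · 1.9408) = 1.2 / 5.061 = 0.2371
  r[Y,Y] = 1 (diagonal).
  r[Y,Z] = 0.9 / (1.7607 · 1.9408) = 0.9 / 3.4171 = 0.2634
  r[Z,Z] = 1 (diagonal).

R is symmetric with unit diagonal. Assembling:

R = [[1, -0.2178, 0.2371],
 [-0.2178, 1, 0.2634],
 [0.2371, 0.2634, 1]]


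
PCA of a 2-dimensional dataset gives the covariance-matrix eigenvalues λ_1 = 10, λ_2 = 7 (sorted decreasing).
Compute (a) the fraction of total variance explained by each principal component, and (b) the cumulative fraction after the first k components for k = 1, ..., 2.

Step 1 — total variance = trace(Sigma) = Σ λ_i = 10 + 7 = 17.

Step 2 — fraction explained by component i = λ_i / Σ λ:
  PC1: 10/17 = 0.5882
  PC2: 7/17 = 0.4118

Step 3 — cumulative fraction after k components = (λ_1 + ... + λ_k) / Σ λ:
  k = 1: 10/17 = 0.5882
  k = 2: (10 + 7)/17 = 17/17 = 1

Summary (fraction, with percent):

explained: PC1 0.5882 (58.82%), PC2 0.4118 (41.18%);  cumulative: 0.5882, 1


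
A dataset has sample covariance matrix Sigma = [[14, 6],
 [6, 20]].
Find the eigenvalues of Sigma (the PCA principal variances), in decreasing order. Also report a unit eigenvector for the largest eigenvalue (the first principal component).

Step 1 — characteristic polynomial of 2×2 Sigma:
  det(Sigma - λI) = λ² - trace · λ + det = 0.
  trace = 14 + 20 = 34, det = 14·20 - (6)² = 244.
Step 2 — discriminant:
  Δ = trace² - 4·det = 1156 - 976 = 180.
Step 3 — eigenvalues:
  λ = (trace ± √Δ)/2 = (34 ± 13.4164)/2,
  λ_1 = 23.7082,  λ_2 = 10.2918.

Step 4 — unit eigenvector for λ_1: solve (Sigma - λ_1 I)v = 0. First row:
  (14 - 23.7082)·v_x + (6)·v_y = 0, i.e. (-9.7082)·v_x + (6)·v_y = 0,
  so v ∝ (b, λ_1 - a) = (6, 9.7082) = u.
  ||u|| = √((6)² + (9.7082)²) = √(130.2492) ≈ 11.4127,
  v_1 = u/||u|| ≈ (0.5257, 0.8507) (||v_1|| = 1).

λ_1 = 23.7082,  λ_2 = 10.2918;  v_1 ≈ (0.5257, 0.8507)


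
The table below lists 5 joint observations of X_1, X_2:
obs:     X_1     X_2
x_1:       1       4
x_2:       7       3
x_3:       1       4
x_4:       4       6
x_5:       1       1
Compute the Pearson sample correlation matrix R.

Step 1 — column means:
  mean(X_1) = (1 + 7 + 1 + 4 + 1) / 5 = 14/5 = 2.8
  mean(X_2) = (4 + 3 + 4 + 6 + 1) / 5 = 18/5 = 3.6

Step 2 — sample variances and covariances s[i,j] = (1/(n-1)) · Σ_k (x_{k,i} - mean_i) · (x_{k,j} - mean_j), with n-1 = 4:
  s[X_1,X_1] = ((-1.8)·(-1.8) + (4.2)·(4.2) + (-1.8)·(-1.8) + (1.2)·(1.2) + (-1.8)·(-1.8)) / 4 = 28.8/4 = 7.2
  s[X_1,X_2] = ((-1.8)·(0.4) + (4.2)·(-0.6) + (-1.8)·(0.4) + (1.2)·(2.4) + (-1.8)·(-2.6)) / 4 = 3.6/4 = 0.9
  s[X_2,X_2] = ((0.4)·(0.4) + (-0.6)·(-0.6) + (0.4)·(0.4) + (2.4)·(2.4) + (-2.6)·(-2.6)) / 4 = 13.2/4 = 3.3
  Sample standard deviations s_i = √(s[i,i]):
  s(X_1) = √(7.2) = 2.6833
  s(X_2) = √(3.3) = 1.8166

Step 3 — r_{ij} = s_{ij} / (s_i · s_j):
  r[X_1,X_1] = 1 (diagonal).
  r[X_1,X_2] = 0.9 / (2.6833 · 1.8166) = 0.9 / 4.8744 = 0.1846
  r[X_2,X_2] = 1 (diagonal).

R is symmetric with unit diagonal. Assembling:

R = [[1, 0.1846],
 [0.1846, 1]]


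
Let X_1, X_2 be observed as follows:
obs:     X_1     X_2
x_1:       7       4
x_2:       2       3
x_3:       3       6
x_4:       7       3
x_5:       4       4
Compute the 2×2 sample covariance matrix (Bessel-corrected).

Step 1 — column means:
  mean(X_1) = (7 + 2 + 3 + 7 + 4) / 5 = 23/5 = 4.6
  mean(X_2) = (4 + 3 + 6 + 3 + 4) / 5 = 20/5 = 4

Step 2 — sample covariance S[i,j] = (1/(n-1)) · Σ_k (x_{k,i} - mean_i) · (x_{k,j} - mean_j), with n-1 = 4.
  S[X_1,X_1] = ((2.4)·(2.4) + (-2.6)·(-2.6) + (-1.6)·(-1.6) + (2.4)·(2.4) + (-0.6)·(-0.6)) / 4 = 21.2/4 = 5.3
  S[X_1,X_2] = ((2.4)·(0) + (-2.6)·(-1) + (-1.6)·(2) + (2.4)·(-1) + (-0.6)·(0)) / 4 = -3/4 = -0.75
  S[X_2,X_2] = ((0)·(0) + (-1)·(-1) + (2)·(2) + (-1)·(-1) + (0)·(0)) / 4 = 6/4 = 1.5

S is symmetric (S[j,i] = S[i,j]). Assembling:

S = [[5.3, -0.75],
 [-0.75, 1.5]]


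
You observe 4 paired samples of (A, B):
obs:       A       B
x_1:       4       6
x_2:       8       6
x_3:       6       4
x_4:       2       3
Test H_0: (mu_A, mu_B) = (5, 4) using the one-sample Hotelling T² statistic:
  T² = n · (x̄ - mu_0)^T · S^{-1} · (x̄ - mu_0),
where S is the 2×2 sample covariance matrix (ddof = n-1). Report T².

Step 1 — sample mean vector:
  mean(A) = (4 + 8 + 6 + 2) / 4 = 20/4 = 5
  mean(B) = (6 + 6 + 4 + 3) / 4 = 19/4 = 4.75
  x̄ = (5, 4.75),  deviation x̄ - mu_0 = (5, 4.75) - (5, 4) = (0, 0.75).

Step 2 — sample covariance matrix, S[i,j] = (1/(n-1)) · Σ_k (x_{k,i} - mean_i) · (x_{k,j} - mean_j), divisor n-1 = 3:
  S[A,A] = ((-1)·(-1) + (3)·(3) + (1)·(1) + (-3)·(-3)) / 3 = 20/3 = 6.6667
  S[A,B] = ((-1)·(1.25) + (3)·(1.25) + (1)·(-0.75) + (-3)·(-1.75)) / 3 = 7/3 = 2.3333
  S[B,B] = ((1.25)·(1.25) + (1.25)·(1.25) + (-0.75)·(-0.75) + (-1.75)·(-1.75)) / 3 = 6.75/3 = 2.25
  S = [[6.6667, 2.3333],
 [2.3333, 2.25]].

Step 3 — invert S. det(S) = 6.6667·2.25 - (2.3333)² = 9.5556.
  S^{-1} = (1/det) · [[d, -b], [-b, a]] = [[0.2355, -0.2442],
 [-0.2442, 0.6977]].

Step 4 — quadratic form (x̄ - mu_0)^T · S^{-1} · (x̄ - mu_0):
  S^{-1} · (x̄ - mu_0) = (-0.1831, 0.5233),
  (x̄ - mu_0)^T · [...] = (0)·(-0.1831) + (0.75)·(0.5233) = 0.3924.

Step 5 — scale by n: T² = 4 · 0.3924 = 1.5698.

T² ≈ 1.5698


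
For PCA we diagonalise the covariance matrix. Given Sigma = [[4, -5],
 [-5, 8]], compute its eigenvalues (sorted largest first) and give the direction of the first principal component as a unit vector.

Step 1 — characteristic polynomial of 2×2 Sigma:
  det(Sigma - λI) = λ² - trace · λ + det = 0.
  trace = 4 + 8 = 12, det = 4·8 - (-5)² = 7.
Step 2 — discriminant:
  Δ = trace² - 4·det = 144 - 28 = 116.
Step 3 — eigenvalues:
  λ = (trace ± √Δ)/2 = (12 ± 10.7703)/2,
  λ_1 = 11.3852,  λ_2 = 0.6148.

Step 4 — unit eigenvector for λ_1: solve (Sigma - λ_1 I)v = 0. First row:
  (4 - 11.3852)·v_x + (-5)·v_y = 0, i.e. (-7.3852)·v_x + (-5)·v_y = 0,
  so v ∝ (b, λ_1 - a) = (-5, 7.3852); multiply by -1 so the first entry is positive: u = (5, -7.3852).
  ||u|| = √((5)² + (-7.3852)²) = √(79.5407) ≈ 8.9186,
  v_1 = u/||u|| ≈ (0.5606, -0.8281) (||v_1|| = 1).

λ_1 = 11.3852,  λ_2 = 0.6148;  v_1 ≈ (0.5606, -0.8281)


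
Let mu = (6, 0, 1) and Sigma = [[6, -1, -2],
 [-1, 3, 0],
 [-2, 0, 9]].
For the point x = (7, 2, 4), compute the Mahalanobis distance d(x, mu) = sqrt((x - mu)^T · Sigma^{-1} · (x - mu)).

Step 1 — centre the observation: (x - mu) = (1, 2, 3).

Step 2 — invert Sigma (cofactor / det for 3×3, or solve directly):
  Sigma^{-1} = [[0.1915, 0.0638, 0.0426],
 [0.0638, 0.3546, 0.0142],
 [0.0426, 0.0142, 0.1206]].

Step 3 — form the quadratic (x - mu)^T · Sigma^{-1} · (x - mu):
  Sigma^{-1} · (x - mu) = (0.4468, 0.8156, 0.4326).
  (x - mu)^T · [Sigma^{-1} · (x - mu)] = (1)·(0.4468) + (2)·(0.8156) + (3)·(0.4326) = 3.3759.

Step 4 — take square root: d = √(3.3759) ≈ 1.8374.

d(x, mu) = √(3.3759) ≈ 1.8374


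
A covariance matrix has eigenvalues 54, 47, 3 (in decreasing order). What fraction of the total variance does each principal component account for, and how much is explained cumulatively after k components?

Step 1 — total variance = trace(Sigma) = Σ λ_i = 54 + 47 + 3 = 104.

Step 2 — fraction explained by component i = λ_i / Σ λ:
  PC1: 54/104 = 0.5192
  PC2: 47/104 = 0.4519
  PC3: 3/104 = 0.0288

Step 3 — cumulative fraction after k components = (λ_1 + ... + λ_k) / Σ λ:
  k = 1: 54/104 = 0.5192
  k = 2: (54 + 47)/104 = 101/104 = 0.9712
  k = 3: (54 + 47 + 3)/104 = 104/104 = 1

Summary (fraction, with percent):

explained: PC1 0.5192 (51.92%), PC2 0.4519 (45.19%), PC3 0.0288 (2.88%);  cumulative: 0.5192, 0.9712, 1


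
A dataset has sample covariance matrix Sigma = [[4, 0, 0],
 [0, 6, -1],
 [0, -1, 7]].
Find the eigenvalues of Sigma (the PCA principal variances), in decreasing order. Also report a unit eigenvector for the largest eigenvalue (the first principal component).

Step 1 — characteristic polynomial p(λ) = det(λI - Sigma) = λ³ - tr·λ² + c_1·λ - det, where tr = trace, c_1 = sum of the principal 2×2 minors, det = det(Sigma):
  tr = 4 + 6 + 7 = 17,
  c_1 = (4·6 - (0)²) + (4·7 - (0)²) + (6·7 - (-1)²) = 24 + 28 + 41 = 93,
  det = 4·(6·7 - (-1)²) - (0)·((0)·7 - (-1)·(0)) + (0)·((0)·(-1) - 6·(0)) = 4·(41) - (0)·(0) + (0)·(0) = 164.
  So p(λ) = λ³ - 17λ² + 93λ - 164.
Step 2 — look for an integer root (rational root theorem: any rational root is an integer divisor of 164). Testing λ = 4:
  p(4) = 64 - 272 + 372 - 164 = 0  ✓
  Dividing out (λ - 4): p(λ) = (λ - 4)(λ² - 13λ + 41).
Step 3 — remaining eigenvalues from the quadratic λ² - 13λ + 41 = 0:
  Δ = 13² - 4·41 = 169 - 164 = 5,  λ = (13 ± √5)/2 = (13 ± 2.2361)/2 ≈ 7.618 or 5.382.
  Sorted: λ_1 = 7.618,  λ_2 = 5.382,  λ_3 = 4  (check: sum = 17 = tr ✓).

Step 4 — unit eigenvector for λ_1 ≈ 7.618: v spans the null space of (Sigma - λ_1 I), whose rows are
  r_1 = (-3.618, 0, 0),  r_2 = (0, -1.618, -1),  r_3 = (0, -1, -0.618).
  v is orthogonal to every row, so take v ∝ r_1 × r_2 = ((0)·(-1) - (0)·(-1.618), (0)·(0) - (-3.618)·(-1), (-3.618)·(-1.618) - (0)·(0)) ≈ (0, -3.618, 5.8541).
  Rescale (multiply by -1 so the first nonzero entry is positive): u = (0, 3.618, -5.8541).
  ||u|| = √((0)² + (3.618)² + (-5.8541)²) = √(47.3607) ≈ 6.8819,  v_1 = u/||u|| ≈ (0, 0.5257, -0.8507) (||v_1|| = 1).

λ_1 = 7.618,  λ_2 = 5.382,  λ_3 = 4;  v_1 ≈ (0, 0.5257, -0.8507)


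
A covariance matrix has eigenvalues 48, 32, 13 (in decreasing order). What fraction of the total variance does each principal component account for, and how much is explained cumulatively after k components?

Step 1 — total variance = trace(Sigma) = Σ λ_i = 48 + 32 + 13 = 93.

Step 2 — fraction explained by component i = λ_i / Σ λ:
  PC1: 48/93 = 0.5161
  PC2: 32/93 = 0.3441
  PC3: 13/93 = 0.1398

Step 3 — cumulative fraction after k components = (λ_1 + ... + λ_k) / Σ λ:
  k = 1: 48/93 = 0.5161
  k = 2: (48 + 32)/93 = 80/93 = 0.8602
  k = 3: (48 + 32 + 13)/93 = 93/93 = 1

Summary (fraction, with percent):

explained: PC1 0.5161 (51.61%), PC2 0.3441 (34.41%), PC3 0.1398 (13.98%);  cumulative: 0.5161, 0.8602, 1


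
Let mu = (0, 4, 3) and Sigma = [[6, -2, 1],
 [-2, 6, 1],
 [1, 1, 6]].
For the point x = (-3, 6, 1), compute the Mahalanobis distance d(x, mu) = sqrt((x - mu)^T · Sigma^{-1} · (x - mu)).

Step 1 — centre the observation: (x - mu) = (-3, 2, -2).

Step 2 — invert Sigma (cofactor / det for 3×3, or solve directly):
  Sigma^{-1} = [[0.1989, 0.0739, -0.0455],
 [0.0739, 0.1989, -0.0455],
 [-0.0455, -0.0455, 0.1818]].

Step 3 — form the quadratic (x - mu)^T · Sigma^{-1} · (x - mu):
  Sigma^{-1} · (x - mu) = (-0.358, 0.267, -0.3182).
  (x - mu)^T · [Sigma^{-1} · (x - mu)] = (-3)·(-0.358) + (2)·(0.267) + (-2)·(-0.3182) = 2.2443.

Step 4 — take square root: d = √(2.2443) ≈ 1.4981.

d(x, mu) = √(2.2443) ≈ 1.4981


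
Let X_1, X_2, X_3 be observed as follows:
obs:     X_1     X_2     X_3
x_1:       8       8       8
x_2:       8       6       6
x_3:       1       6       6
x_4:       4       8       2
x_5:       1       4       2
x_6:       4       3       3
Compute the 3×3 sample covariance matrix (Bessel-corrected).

Step 1 — column means:
  mean(X_1) = (8 + 8 + 1 + 4 + 1 + 4) / 6 = 26/6 = 4.3333
  mean(X_2) = (8 + 6 + 6 + 8 + 4 + 3) / 6 = 35/6 = 5.8333
  mean(X_3) = (8 + 6 + 6 + 2 + 2 + 3) / 6 = 27/6 = 4.5

Step 2 — sample covariance S[i,j] = (1/(n-1)) · Σ_k (x_{k,i} - mean_i) · (x_{k,j} - mean_j), with n-1 = 5.
  S[X_1,X_1] = ((3.6667)·(3.6667) + (3.6667)·(3.6667) + (-3.3333)·(-3.3333) + (-0.3333)·(-0.3333) + (-3.3333)·(-3.3333) + (-0.3333)·(-0.3333)) / 5 = 49.3333/5 = 9.8667
  S[X_1,X_2] = ((3.6667)·(2.1667) + (3.6667)·(0.1667) + (-3.3333)·(0.1667) + (-0.3333)·(2.1667) + (-3.3333)·(-1.8333) + (-0.3333)·(-2.8333)) / 5 = 14.3333/5 = 2.8667
  S[X_1,X_3] = ((3.6667)·(3.5) + (3.6667)·(1.5) + (-3.3333)·(1.5) + (-0.3333)·(-2.5) + (-3.3333)·(-2.5) + (-0.3333)·(-1.5)) / 5 = 23/5 = 4.6
  S[X_2,X_2] = ((2.1667)·(2.1667) + (0.1667)·(0.1667) + (0.1667)·(0.1667) + (2.1667)·(2.1667) + (-1.8333)·(-1.8333) + (-2.8333)·(-2.8333)) / 5 = 20.8333/5 = 4.1667
  S[X_2,X_3] = ((2.1667)·(3.5) + (0.1667)·(1.5) + (0.1667)·(1.5) + (2.1667)·(-2.5) + (-1.8333)·(-2.5) + (-2.8333)·(-1.5)) / 5 = 11.5/5 = 2.3
  S[X_3,X_3] = ((3.5)·(3.5) + (1.5)·(1.5) + (1.5)·(1.5) + (-2.5)·(-2.5) + (-2.5)·(-2.5) + (-1.5)·(-1.5)) / 5 = 31.5/5 = 6.3

S is symmetric (S[j,i] = S[i,j]). Assembling:

S = [[9.8667, 2.8667, 4.6],
 [2.8667, 4.1667, 2.3],
 [4.6, 2.3, 6.3]]


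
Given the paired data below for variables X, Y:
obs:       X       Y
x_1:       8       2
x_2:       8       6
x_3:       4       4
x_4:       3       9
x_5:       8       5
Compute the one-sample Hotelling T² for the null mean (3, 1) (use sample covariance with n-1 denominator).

Step 1 — sample mean vector:
  mean(X) = (8 + 8 + 4 + 3 + 8) / 5 = 31/5 = 6.2
  mean(Y) = (2 + 6 + 4 + 9 + 5) / 5 = 26/5 = 5.2
  x̄ = (6.2, 5.2),  deviation x̄ - mu_0 = (6.2, 5.2) - (3, 1) = (3.2, 4.2).

Step 2 — sample covariance matrix, S[i,j] = (1/(n-1)) · Σ_k (x_{k,i} - mean_i) · (x_{k,j} - mean_j), divisor n-1 = 4:
  S[X,X] = ((1.8)·(1.8) + (1.8)·(1.8) + (-2.2)·(-2.2) + (-3.2)·(-3.2) + (1.8)·(1.8)) / 4 = 24.8/4 = 6.2
  S[X,Y] = ((1.8)·(-3.2) + (1.8)·(0.8) + (-2.2)·(-1.2) + (-3.2)·(3.8) + (1.8)·(-0.2)) / 4 = -14.2/4 = -3.55
  S[Y,Y] = ((-3.2)·(-3.2) + (0.8)·(0.8) + (-1.2)·(-1.2) + (3.8)·(3.8) + (-0.2)·(-0.2)) / 4 = 26.8/4 = 6.7
  S = [[6.2, -3.55],
 [-3.55, 6.7]].

Step 3 — invert S. det(S) = 6.2·6.7 - (-3.55)² = 28.9375.
  S^{-1} = (1/det) · [[d, -b], [-b, a]] = [[0.2315, 0.1227],
 [0.1227, 0.2143]].

Step 4 — quadratic form (x̄ - mu_0)^T · S^{-1} · (x̄ - mu_0):
  S^{-1} · (x̄ - mu_0) = (1.2562, 1.2924),
  (x̄ - mu_0)^T · [...] = (3.2)·(1.2562) + (4.2)·(1.2924) = 9.4479.

Step 5 — scale by n: T² = 5 · 9.4479 = 47.2397.

T² ≈ 47.2397


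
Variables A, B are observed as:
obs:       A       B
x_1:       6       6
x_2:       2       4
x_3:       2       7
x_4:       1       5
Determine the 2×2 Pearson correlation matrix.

Step 1 — column means:
  mean(A) = (6 + 2 + 2 + 1) / 4 = 11/4 = 2.75
  mean(B) = (6 + 4 + 7 + 5) / 4 = 22/4 = 5.5

Step 2 — sample variances and covariances s[i,j] = (1/(n-1)) · Σ_k (x_{k,i} - mean_i) · (x_{k,j} - mean_j), with n-1 = 3:
  s[A,A] = ((3.25)·(3.25) + (-0.75)·(-0.75) + (-0.75)·(-0.75) + (-1.75)·(-1.75)) / 3 = 14.75/3 = 4.9167
  s[A,B] = ((3.25)·(0.5) + (-0.75)·(-1.5) + (-0.75)·(1.5) + (-1.75)·(-0.5)) / 3 = 2.5/3 = 0.8333
  s[B,B] = ((0.5)·(0.5) + (-1.5)·(-1.5) + (1.5)·(1.5) + (-0.5)·(-0.5)) / 3 = 5/3 = 1.6667
  Sample standard deviations s_i = √(s[i,i]):
  s(A) = √(4.9167) = 2.2174
  s(B) = √(1.6667) = 1.291

Step 3 — r_{ij} = s_{ij} / (s_i · s_j):
  r[A,A] = 1 (diagonal).
  r[A,B] = 0.8333 / (2.2174 · 1.291) = 0.8333 / 2.8626 = 0.2911
  r[B,B] = 1 (diagonal).

R is symmetric with unit diagonal. Assembling:

R = [[1, 0.2911],
 [0.2911, 1]]


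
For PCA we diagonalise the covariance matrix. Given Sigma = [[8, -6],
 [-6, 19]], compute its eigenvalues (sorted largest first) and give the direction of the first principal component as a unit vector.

Step 1 — characteristic polynomial of 2×2 Sigma:
  det(Sigma - λI) = λ² - trace · λ + det = 0.
  trace = 8 + 19 = 27, det = 8·19 - (-6)² = 116.
Step 2 — discriminant:
  Δ = trace² - 4·det = 729 - 464 = 265.
Step 3 — eigenvalues:
  λ = (trace ± √Δ)/2 = (27 ± 16.2788)/2,
  λ_1 = 21.6394,  λ_2 = 5.3606.

Step 4 — unit eigenvector for λ_1: solve (Sigma - λ_1 I)v = 0. First row:
  (8 - 21.6394)·v_x + (-6)·v_y = 0, i.e. (-13.6394)·v_x + (-6)·v_y = 0,
  so v ∝ (b, λ_1 - a) = (-6, 13.6394); multiply by -1 so the first entry is positive: u = (6, -13.6394).
  ||u|| = √((6)² + (-13.6394)²) = √(222.0335) ≈ 14.9008,
  v_1 = u/||u|| ≈ (0.4027, -0.9153) (||v_1|| = 1).

λ_1 = 21.6394,  λ_2 = 5.3606;  v_1 ≈ (0.4027, -0.9153)


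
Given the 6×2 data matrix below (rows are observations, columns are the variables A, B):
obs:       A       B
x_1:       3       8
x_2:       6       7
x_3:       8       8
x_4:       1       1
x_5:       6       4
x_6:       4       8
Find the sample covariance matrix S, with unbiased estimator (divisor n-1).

Step 1 — column means:
  mean(A) = (3 + 6 + 8 + 1 + 6 + 4) / 6 = 28/6 = 4.6667
  mean(B) = (8 + 7 + 8 + 1 + 4 + 8) / 6 = 36/6 = 6

Step 2 — sample covariance S[i,j] = (1/(n-1)) · Σ_k (x_{k,i} - mean_i) · (x_{k,j} - mean_j), with n-1 = 5.
  S[A,A] = ((-1.6667)·(-1.6667) + (1.3333)·(1.3333) + (3.3333)·(3.3333) + (-3.6667)·(-3.6667) + (1.3333)·(1.3333) + (-0.6667)·(-0.6667)) / 5 = 31.3333/5 = 6.2667
  S[A,B] = ((-1.6667)·(2) + (1.3333)·(1) + (3.3333)·(2) + (-3.6667)·(-5) + (1.3333)·(-2) + (-0.6667)·(2)) / 5 = 19/5 = 3.8
  S[B,B] = ((2)·(2) + (1)·(1) + (2)·(2) + (-5)·(-5) + (-2)·(-2) + (2)·(2)) / 5 = 42/5 = 8.4

S is symmetric (S[j,i] = S[i,j]). Assembling:

S = [[6.2667, 3.8],
 [3.8, 8.4]]


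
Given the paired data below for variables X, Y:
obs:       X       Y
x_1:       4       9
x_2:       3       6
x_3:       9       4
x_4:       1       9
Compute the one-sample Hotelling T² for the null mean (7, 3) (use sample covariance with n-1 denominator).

Step 1 — sample mean vector:
  mean(X) = (4 + 3 + 9 + 1) / 4 = 17/4 = 4.25
  mean(Y) = (9 + 6 + 4 + 9) / 4 = 28/4 = 7
  x̄ = (4.25, 7),  deviation x̄ - mu_0 = (4.25, 7) - (7, 3) = (-2.75, 4).

Step 2 — sample covariance matrix, S[i,j] = (1/(n-1)) · Σ_k (x_{k,i} - mean_i) · (x_{k,j} - mean_j), divisor n-1 = 3:
  S[X,X] = ((-0.25)·(-0.25) + (-1.25)·(-1.25) + (4.75)·(4.75) + (-3.25)·(-3.25)) / 3 = 34.75/3 = 11.5833
  S[X,Y] = ((-0.25)·(2) + (-1.25)·(-1) + (4.75)·(-3) + (-3.25)·(2)) / 3 = -20/3 = -6.6667
  S[Y,Y] = ((2)·(2) + (-1)·(-1) + (-3)·(-3) + (2)·(2)) / 3 = 18/3 = 6
  S = [[11.5833, -6.6667],
 [-6.6667, 6]].

Step 3 — invert S. det(S) = 11.5833·6 - (-6.6667)² = 25.0556.
  S^{-1} = (1/det) · [[d, -b], [-b, a]] = [[0.2395, 0.2661],
 [0.2661, 0.4623]].

Step 4 — quadratic form (x̄ - mu_0)^T · S^{-1} · (x̄ - mu_0):
  S^{-1} · (x̄ - mu_0) = (0.4058, 1.1175),
  (x̄ - mu_0)^T · [...] = (-2.75)·(0.4058) + (4)·(1.1175) = 3.3542.

Step 5 — scale by n: T² = 4 · 3.3542 = 13.4169.

T² ≈ 13.4169


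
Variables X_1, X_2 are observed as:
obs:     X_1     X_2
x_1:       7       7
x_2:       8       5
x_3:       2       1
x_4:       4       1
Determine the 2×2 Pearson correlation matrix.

Step 1 — column means:
  mean(X_1) = (7 + 8 + 2 + 4) / 4 = 21/4 = 5.25
  mean(X_2) = (7 + 5 + 1 + 1) / 4 = 14/4 = 3.5

Step 2 — sample variances and covariances s[i,j] = (1/(n-1)) · Σ_k (x_{k,i} - mean_i) · (x_{k,j} - mean_j), with n-1 = 3:
  s[X_1,X_1] = ((1.75)·(1.75) + (2.75)·(2.75) + (-3.25)·(-3.25) + (-1.25)·(-1.25)) / 3 = 22.75/3 = 7.5833
  s[X_1,X_2] = ((1.75)·(3.5) + (2.75)·(1.5) + (-3.25)·(-2.5) + (-1.25)·(-2.5)) / 3 = 21.5/3 = 7.1667
  s[X_2,X_2] = ((3.5)·(3.5) + (1.5)·(1.5) + (-2.5)·(-2.5) + (-2.5)·(-2.5)) / 3 = 27/3 = 9
  Sample standard deviations s_i = √(s[i,i]):
  s(X_1) = √(7.5833) = 2.7538
  s(X_2) = √(9) = 3

Step 3 — r_{ij} = s_{ij} / (s_i · s_j):
  r[X_1,X_1] = 1 (diagonal).
  r[X_1,X_2] = 7.1667 / (2.7538 · 3) = 7.1667 / 8.2614 = 0.8675
  r[X_2,X_2] = 1 (diagonal).

R is symmetric with unit diagonal. Assembling:

R = [[1, 0.8675],
 [0.8675, 1]]


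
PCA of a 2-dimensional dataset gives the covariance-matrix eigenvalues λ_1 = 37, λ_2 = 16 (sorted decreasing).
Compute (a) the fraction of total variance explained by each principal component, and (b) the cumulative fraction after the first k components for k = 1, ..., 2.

Step 1 — total variance = trace(Sigma) = Σ λ_i = 37 + 16 = 53.

Step 2 — fraction explained by component i = λ_i / Σ λ:
  PC1: 37/53 = 0.6981
  PC2: 16/53 = 0.3019

Step 3 — cumulative fraction after k components = (λ_1 + ... + λ_k) / Σ λ:
  k = 1: 37/53 = 0.6981
  k = 2: (37 + 16)/53 = 53/53 = 1

Summary (fraction, with percent):

explained: PC1 0.6981 (69.81%), PC2 0.3019 (30.19%);  cumulative: 0.6981, 1


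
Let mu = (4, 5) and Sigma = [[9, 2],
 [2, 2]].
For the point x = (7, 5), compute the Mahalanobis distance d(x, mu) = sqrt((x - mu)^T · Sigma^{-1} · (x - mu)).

Step 1 — centre the observation: (x - mu) = (3, 0).

Step 2 — invert Sigma. det(Sigma) = 9·2 - (2)² = 14.
  Sigma^{-1} = (1/det) · [[d, -b], [-b, a]] = [[0.1429, -0.1429],
 [-0.1429, 0.6429]].

Step 3 — form the quadratic (x - mu)^T · Sigma^{-1} · (x - mu):
  Sigma^{-1} · (x - mu) = (0.4286, -0.4286).
  (x - mu)^T · [Sigma^{-1} · (x - mu)] = (3)·(0.4286) + (0)·(-0.4286) = 1.2857.

Step 4 — take square root: d = √(1.2857) ≈ 1.1339.

d(x, mu) = √(1.2857) ≈ 1.1339


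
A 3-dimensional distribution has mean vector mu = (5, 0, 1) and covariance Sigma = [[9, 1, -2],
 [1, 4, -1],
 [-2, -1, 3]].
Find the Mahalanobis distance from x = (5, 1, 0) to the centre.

Step 1 — centre the observation: (x - mu) = (0, 1, -1).

Step 2 — invert Sigma (cofactor / det for 3×3, or solve directly):
  Sigma^{-1} = [[0.131, -0.0119, 0.0833],
 [-0.0119, 0.2738, 0.0833],
 [0.0833, 0.0833, 0.4167]].

Step 3 — form the quadratic (x - mu)^T · Sigma^{-1} · (x - mu):
  Sigma^{-1} · (x - mu) = (-0.0952, 0.1905, -0.3333).
  (x - mu)^T · [Sigma^{-1} · (x - mu)] = (0)·(-0.0952) + (1)·(0.1905) + (-1)·(-0.3333) = 0.5238.

Step 4 — take square root: d = √(0.5238) ≈ 0.7237.

d(x, mu) = √(0.5238) ≈ 0.7237


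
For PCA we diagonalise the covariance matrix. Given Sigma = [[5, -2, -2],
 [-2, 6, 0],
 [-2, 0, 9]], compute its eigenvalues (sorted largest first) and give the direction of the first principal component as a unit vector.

Step 1 — characteristic polynomial p(λ) = det(λI - Sigma) = λ³ - tr·λ² + c_1·λ - det, where tr = trace, c_1 = sum of the principal 2×2 minors, det = det(Sigma):
  tr = 5 + 6 + 9 = 20,
  c_1 = (5·6 - (-2)²) + (5·9 - (-2)²) + (6·9 - (0)²) = 26 + 41 + 54 = 121,
  det = 5·(6·9 - (0)²) - (-2)·((-2)·9 - (0)·(-2)) + (-2)·((-2)·(0) - 6·(-2)) = 5·(54) - (-2)·(-18) + (-2)·(12) = 210.
  So p(λ) = λ³ - 20λ² + 121λ - 210.
Step 2 — look for an integer root (rational root theorem: any rational root is an integer divisor of 210). Testing λ = 3:
  p(3) = 27 - 180 + 363 - 210 = 0  ✓
  Dividing out (λ - 3): p(λ) = (λ - 3)(λ² - 17λ + 70).
Step 3 — remaining eigenvalues from the quadratic λ² - 17λ + 70 = 0:
  Δ = 17² - 4·70 = 289 - 280 = 9,  λ = (17 ± √9)/2 = (17 ± 3)/2 = 10 or 7.
  Sorted: λ_1 = 10,  λ_2 = 7,  λ_3 = 3  (check: sum = 20 = tr ✓).

Step 4 — unit eigenvector for λ_1 = 10: v spans the null space of (Sigma - λ_1 I), whose rows are
  r_1 = (-5, -2, -2),  r_2 = (-2, -4, 0),  r_3 = (-2, 0, -1).
  v is orthogonal to every row, so take v ∝ r_1 × r_2 = ((-2)·(0) - (-2)·(-4), (-2)·(-2) - (-5)·(0), (-5)·(-4) - (-2)·(-2)) = (-8, 4, 16).
  Rescale (divide by 4; multiply by -1 so the first nonzero entry is positive): u = (2, -1, -4).
  ||u|| = √((2)² + (-1)² + (-4)²) = √(21) ≈ 4.5826,  v_1 = u/||u|| ≈ (0.4364, -0.2182, -0.8729) (||v_1|| = 1).

λ_1 = 10,  λ_2 = 7,  λ_3 = 3;  v_1 ≈ (0.4364, -0.2182, -0.8729)


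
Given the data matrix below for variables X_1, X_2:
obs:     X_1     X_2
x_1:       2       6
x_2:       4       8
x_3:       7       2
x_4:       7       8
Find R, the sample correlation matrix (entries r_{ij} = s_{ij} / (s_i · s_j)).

Step 1 — column means:
  mean(X_1) = (2 + 4 + 7 + 7) / 4 = 20/4 = 5
  mean(X_2) = (6 + 8 + 2 + 8) / 4 = 24/4 = 6

Step 2 — sample variances and covariances s[i,j] = (1/(n-1)) · Σ_k (x_{k,i} - mean_i) · (x_{k,j} - mean_j), with n-1 = 3:
  s[X_1,X_1] = ((-3)·(-3) + (-1)·(-1) + (2)·(2) + (2)·(2)) / 3 = 18/3 = 6
  s[X_1,X_2] = ((-3)·(0) + (-1)·(2) + (2)·(-4) + (2)·(2)) / 3 = -6/3 = -2
  s[X_2,X_2] = ((0)·(0) + (2)·(2) + (-4)·(-4) + (2)·(2)) / 3 = 24/3 = 8
  Sample standard deviations s_i = √(s[i,i]):
  s(X_1) = √(6) = 2.4495
  s(X_2) = √(8) = 2.8284

Step 3 — r_{ij} = s_{ij} / (s_i · s_j):
  r[X_1,X_1] = 1 (diagonal).
  r[X_1,X_2] = -2 / (2.4495 · 2.8284) = -2 / 6.9282 = -0.2887
  r[X_2,X_2] = 1 (diagonal).

R is symmetric with unit diagonal. Assembling:

R = [[1, -0.2887],
 [-0.2887, 1]]


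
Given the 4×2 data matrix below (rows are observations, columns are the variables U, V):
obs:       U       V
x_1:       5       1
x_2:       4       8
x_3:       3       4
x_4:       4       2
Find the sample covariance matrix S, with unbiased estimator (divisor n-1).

Step 1 — column means:
  mean(U) = (5 + 4 + 3 + 4) / 4 = 16/4 = 4
  mean(V) = (1 + 8 + 4 + 2) / 4 = 15/4 = 3.75

Step 2 — sample covariance S[i,j] = (1/(n-1)) · Σ_k (x_{k,i} - mean_i) · (x_{k,j} - mean_j), with n-1 = 3.
  S[U,U] = ((1)·(1) + (0)·(0) + (-1)·(-1) + (0)·(0)) / 3 = 2/3 = 0.6667
  S[U,V] = ((1)·(-2.75) + (0)·(4.25) + (-1)·(0.25) + (0)·(-1.75)) / 3 = -3/3 = -1
  S[V,V] = ((-2.75)·(-2.75) + (4.25)·(4.25) + (0.25)·(0.25) + (-1.75)·(-1.75)) / 3 = 28.75/3 = 9.5833

S is symmetric (S[j,i] = S[i,j]). Assembling:

S = [[0.6667, -1],
 [-1, 9.5833]]


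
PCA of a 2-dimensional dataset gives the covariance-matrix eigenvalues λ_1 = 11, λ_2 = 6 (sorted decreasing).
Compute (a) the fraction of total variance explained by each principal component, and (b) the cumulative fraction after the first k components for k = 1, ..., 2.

Step 1 — total variance = trace(Sigma) = Σ λ_i = 11 + 6 = 17.

Step 2 — fraction explained by component i = λ_i / Σ λ:
  PC1: 11/17 = 0.6471
  PC2: 6/17 = 0.3529

Step 3 — cumulative fraction after k components = (λ_1 + ... + λ_k) / Σ λ:
  k = 1: 11/17 = 0.6471
  k = 2: (11 + 6)/17 = 17/17 = 1

Summary (fraction, with percent):

explained: PC1 0.6471 (64.71%), PC2 0.3529 (35.29%);  cumulative: 0.6471, 1


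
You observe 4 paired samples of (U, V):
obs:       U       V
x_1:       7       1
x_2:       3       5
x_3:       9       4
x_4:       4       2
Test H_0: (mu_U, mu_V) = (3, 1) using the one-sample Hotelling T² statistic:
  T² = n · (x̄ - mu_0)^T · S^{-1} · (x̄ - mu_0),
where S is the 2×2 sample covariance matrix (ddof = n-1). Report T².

Step 1 — sample mean vector:
  mean(U) = (7 + 3 + 9 + 4) / 4 = 23/4 = 5.75
  mean(V) = (1 + 5 + 4 + 2) / 4 = 12/4 = 3
  x̄ = (5.75, 3),  deviation x̄ - mu_0 = (5.75, 3) - (3, 1) = (2.75, 2).

Step 2 — sample covariance matrix, S[i,j] = (1/(n-1)) · Σ_k (x_{k,i} - mean_i) · (x_{k,j} - mean_j), divisor n-1 = 3:
  S[U,U] = ((1.25)·(1.25) + (-2.75)·(-2.75) + (3.25)·(3.25) + (-1.75)·(-1.75)) / 3 = 22.75/3 = 7.5833
  S[U,V] = ((1.25)·(-2) + (-2.75)·(2) + (3.25)·(1) + (-1.75)·(-1)) / 3 = -3/3 = -1
  S[V,V] = ((-2)·(-2) + (2)·(2) + (1)·(1) + (-1)·(-1)) / 3 = 10/3 = 3.3333
  S = [[7.5833, -1],
 [-1, 3.3333]].

Step 3 — invert S. det(S) = 7.5833·3.3333 - (-1)² = 24.2778.
  S^{-1} = (1/det) · [[d, -b], [-b, a]] = [[0.1373, 0.0412],
 [0.0412, 0.3124]].

Step 4 — quadratic form (x̄ - mu_0)^T · S^{-1} · (x̄ - mu_0):
  S^{-1} · (x̄ - mu_0) = (0.46, 0.738),
  (x̄ - mu_0)^T · [...] = (2.75)·(0.46) + (2)·(0.738) = 2.7408.

Step 5 — scale by n: T² = 4 · 2.7408 = 10.9634.

T² ≈ 10.9634


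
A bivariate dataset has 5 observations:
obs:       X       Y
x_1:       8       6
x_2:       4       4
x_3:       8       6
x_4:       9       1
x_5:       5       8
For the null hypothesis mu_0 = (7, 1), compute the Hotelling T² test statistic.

Step 1 — sample mean vector:
  mean(X) = (8 + 4 + 8 + 9 + 5) / 5 = 34/5 = 6.8
  mean(Y) = (6 + 4 + 6 + 1 + 8) / 5 = 25/5 = 5
  x̄ = (6.8, 5),  deviation x̄ - mu_0 = (6.8, 5) - (7, 1) = (-0.2, 4).

Step 2 — sample covariance matrix, S[i,j] = (1/(n-1)) · Σ_k (x_{k,i} - mean_i) · (x_{k,j} - mean_j), divisor n-1 = 4:
  S[X,X] = ((1.2)·(1.2) + (-2.8)·(-2.8) + (1.2)·(1.2) + (2.2)·(2.2) + (-1.8)·(-1.8)) / 4 = 18.8/4 = 4.7
  S[X,Y] = ((1.2)·(1) + (-2.8)·(-1) + (1.2)·(1) + (2.2)·(-4) + (-1.8)·(3)) / 4 = -9/4 = -2.25
  S[Y,Y] = ((1)·(1) + (-1)·(-1) + (1)·(1) + (-4)·(-4) + (3)·(3)) / 4 = 28/4 = 7
  S = [[4.7, -2.25],
 [-2.25, 7]].

Step 3 — invert S. det(S) = 4.7·7 - (-2.25)² = 27.8375.
  S^{-1} = (1/det) · [[d, -b], [-b, a]] = [[0.2515, 0.0808],
 [0.0808, 0.1688]].

Step 4 — quadratic form (x̄ - mu_0)^T · S^{-1} · (x̄ - mu_0):
  S^{-1} · (x̄ - mu_0) = (0.273, 0.6592),
  (x̄ - mu_0)^T · [...] = (-0.2)·(0.273) + (4)·(0.6592) = 2.5821.

Step 5 — scale by n: T² = 5 · 2.5821 = 12.9106.

T² ≈ 12.9106


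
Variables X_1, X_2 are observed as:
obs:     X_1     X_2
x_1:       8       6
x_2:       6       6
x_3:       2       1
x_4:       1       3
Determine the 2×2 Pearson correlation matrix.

Step 1 — column means:
  mean(X_1) = (8 + 6 + 2 + 1) / 4 = 17/4 = 4.25
  mean(X_2) = (6 + 6 + 1 + 3) / 4 = 16/4 = 4

Step 2 — sample variances and covariances s[i,j] = (1/(n-1)) · Σ_k (x_{k,i} - mean_i) · (x_{k,j} - mean_j), with n-1 = 3:
  s[X_1,X_1] = ((3.75)·(3.75) + (1.75)·(1.75) + (-2.25)·(-2.25) + (-3.25)·(-3.25)) / 3 = 32.75/3 = 10.9167
  s[X_1,X_2] = ((3.75)·(2) + (1.75)·(2) + (-2.25)·(-3) + (-3.25)·(-1)) / 3 = 21/3 = 7
  s[X_2,X_2] = ((2)·(2) + (2)·(2) + (-3)·(-3) + (-1)·(-1)) / 3 = 18/3 = 6
  Sample standard deviations s_i = √(s[i,i]):
  s(X_1) = √(10.9167) = 3.304
  s(X_2) = √(6) = 2.4495

Step 3 — r_{ij} = s_{ij} / (s_i · s_j):
  r[X_1,X_1] = 1 (diagonal).
  r[X_1,X_2] = 7 / (3.304 · 2.4495) = 7 / 8.0932 = 0.8649
  r[X_2,X_2] = 1 (diagonal).

R is symmetric with unit diagonal. Assembling:

R = [[1, 0.8649],
 [0.8649, 1]]


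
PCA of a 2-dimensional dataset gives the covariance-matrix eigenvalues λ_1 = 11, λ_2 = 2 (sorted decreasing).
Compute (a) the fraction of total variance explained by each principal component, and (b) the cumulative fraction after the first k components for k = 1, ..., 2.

Step 1 — total variance = trace(Sigma) = Σ λ_i = 11 + 2 = 13.

Step 2 — fraction explained by component i = λ_i / Σ λ:
  PC1: 11/13 = 0.8462
  PC2: 2/13 = 0.1538

Step 3 — cumulative fraction after k components = (λ_1 + ... + λ_k) / Σ λ:
  k = 1: 11/13 = 0.8462
  k = 2: (11 + 2)/13 = 13/13 = 1

Summary (fraction, with percent):

explained: PC1 0.8462 (84.62%), PC2 0.1538 (15.38%);  cumulative: 0.8462, 1


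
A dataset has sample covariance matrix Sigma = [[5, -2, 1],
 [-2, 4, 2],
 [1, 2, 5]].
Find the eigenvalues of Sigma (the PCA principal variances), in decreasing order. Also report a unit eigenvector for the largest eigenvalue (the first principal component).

Step 1 — characteristic polynomial p(λ) = det(λI - Sigma) = λ³ - tr·λ² + c_1·λ - det, where tr = trace, c_1 = sum of the principal 2×2 minors, det = det(Sigma):
  tr = 5 + 4 + 5 = 14,
  c_1 = (5·4 - (-2)²) + (5·5 - (1)²) + (4·5 - (2)²) = 16 + 24 + 16 = 56,
  det = 5·(4·5 - (2)²) - (-2)·((-2)·5 - (2)·(1)) + (1)·((-2)·(2) - 4·(1)) = 5·(16) - (-2)·(-12) + (1)·(-8) = 48.
  So p(λ) = λ³ - 14λ² + 56λ - 48.
Step 2 — look for an integer root (rational root theorem: any rational root is an integer divisor of 48). Testing λ = 6:
  p(6) = 216 - 504 + 336 - 48 = 0  ✓
  Dividing out (λ - 6): p(λ) = (λ - 6)(λ² - 8λ + 8).
Step 3 — remaining eigenvalues from the quadratic λ² - 8λ + 8 = 0:
  Δ = 8² - 4·8 = 64 - 32 = 32,  λ = (8 ± √32)/2 = (8 ± 5.6569)/2 ≈ 6.8284 or 1.1716.
  Sorted: λ_1 = 6.8284,  λ_2 = 6,  λ_3 = 1.1716  (check: sum = 14 = tr ✓).

Step 4 — unit eigenvector for λ_1 ≈ 6.8284: v spans the null space of (Sigma - λ_1 I), whose rows are
  r_1 = (-1.8284, -2, 1),  r_2 = (-2, -2.8284, 2),  r_3 = (1, 2, -1.8284).
  v is orthogonal to every row, so take v ∝ r_1 × r_2 = ((-2)·(2) - (1)·(-2.8284), (1)·(-2) - (-1.8284)·(2), (-1.8284)·(-2.8284) - (-2)·(-2)) ≈ (-1.1716, 1.6569, 1.1716).
  Rescale (multiply by -1 so the first nonzero entry is positive): u = (1.1716, -1.6569, -1.1716).
  ||u|| = √((1.1716)² + (-1.6569)² + (-1.1716)²) = √(5.4903) ≈ 2.3431,  v_1 = u/||u|| ≈ (0.5, -0.7071, -0.5) (||v_1|| = 1).

λ_1 = 6.8284,  λ_2 = 6,  λ_3 = 1.1716;  v_1 ≈ (0.5, -0.7071, -0.5)


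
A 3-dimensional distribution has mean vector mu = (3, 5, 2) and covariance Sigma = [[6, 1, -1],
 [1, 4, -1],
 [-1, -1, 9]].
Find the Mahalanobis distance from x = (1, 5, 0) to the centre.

Step 1 — centre the observation: (x - mu) = (-2, 0, -2).

Step 2 — invert Sigma (cofactor / det for 3×3, or solve directly):
  Sigma^{-1} = [[0.1759, -0.0402, 0.0151],
 [-0.0402, 0.2663, 0.0251],
 [0.0151, 0.0251, 0.1156]].

Step 3 — form the quadratic (x - mu)^T · Sigma^{-1} · (x - mu):
  Sigma^{-1} · (x - mu) = (-0.3819, 0.0302, -0.2613).
  (x - mu)^T · [Sigma^{-1} · (x - mu)] = (-2)·(-0.3819) + (0)·(0.0302) + (-2)·(-0.2613) = 1.2864.

Step 4 — take square root: d = √(1.2864) ≈ 1.1342.

d(x, mu) = √(1.2864) ≈ 1.1342


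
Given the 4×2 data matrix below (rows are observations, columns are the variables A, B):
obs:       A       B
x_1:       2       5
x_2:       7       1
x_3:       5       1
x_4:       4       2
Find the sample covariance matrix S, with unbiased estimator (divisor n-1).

Step 1 — column means:
  mean(A) = (2 + 7 + 5 + 4) / 4 = 18/4 = 4.5
  mean(B) = (5 + 1 + 1 + 2) / 4 = 9/4 = 2.25

Step 2 — sample covariance S[i,j] = (1/(n-1)) · Σ_k (x_{k,i} - mean_i) · (x_{k,j} - mean_j), with n-1 = 3.
  S[A,A] = ((-2.5)·(-2.5) + (2.5)·(2.5) + (0.5)·(0.5) + (-0.5)·(-0.5)) / 3 = 13/3 = 4.3333
  S[A,B] = ((-2.5)·(2.75) + (2.5)·(-1.25) + (0.5)·(-1.25) + (-0.5)·(-0.25)) / 3 = -10.5/3 = -3.5
  S[B,B] = ((2.75)·(2.75) + (-1.25)·(-1.25) + (-1.25)·(-1.25) + (-0.25)·(-0.25)) / 3 = 10.75/3 = 3.5833

S is symmetric (S[j,i] = S[i,j]). Assembling:

S = [[4.3333, -3.5],
 [-3.5, 3.5833]]


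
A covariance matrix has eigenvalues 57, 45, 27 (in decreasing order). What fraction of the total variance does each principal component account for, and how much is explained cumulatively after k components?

Step 1 — total variance = trace(Sigma) = Σ λ_i = 57 + 45 + 27 = 129.

Step 2 — fraction explained by component i = λ_i / Σ λ:
  PC1: 57/129 = 0.4419
  PC2: 45/129 = 0.3488
  PC3: 27/129 = 0.2093

Step 3 — cumulative fraction after k components = (λ_1 + ... + λ_k) / Σ λ:
  k = 1: 57/129 = 0.4419
  k = 2: (57 + 45)/129 = 102/129 = 0.7907
  k = 3: (57 + 45 + 27)/129 = 129/129 = 1

Summary (fraction, with percent):

explained: PC1 0.4419 (44.19%), PC2 0.3488 (34.88%), PC3 0.2093 (20.93%);  cumulative: 0.4419, 0.7907, 1


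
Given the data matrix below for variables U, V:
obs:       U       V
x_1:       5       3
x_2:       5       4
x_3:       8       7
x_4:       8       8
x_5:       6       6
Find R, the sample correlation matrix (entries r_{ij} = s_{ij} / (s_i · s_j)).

Step 1 — column means:
  mean(U) = (5 + 5 + 8 + 8 + 6) / 5 = 32/5 = 6.4
  mean(V) = (3 + 4 + 7 + 8 + 6) / 5 = 28/5 = 5.6

Step 2 — sample variances and covariances s[i,j] = (1/(n-1)) · Σ_k (x_{k,i} - mean_i) · (x_{k,j} - mean_j), with n-1 = 4:
  s[U,U] = ((-1.4)·(-1.4) + (-1.4)·(-1.4) + (1.6)·(1.6) + (1.6)·(1.6) + (-0.4)·(-0.4)) / 4 = 9.2/4 = 2.3
  s[U,V] = ((-1.4)·(-2.6) + (-1.4)·(-1.6) + (1.6)·(1.4) + (1.6)·(2.4) + (-0.4)·(0.4)) / 4 = 11.8/4 = 2.95
  s[V,V] = ((-2.6)·(-2.6) + (-1.6)·(-1.6) + (1.4)·(1.4) + (2.4)·(2.4) + (0.4)·(0.4)) / 4 = 17.2/4 = 4.3
  Sample standard deviations s_i = √(s[i,i]):
  s(U) = √(2.3) = 1.5166
  s(V) = √(4.3) = 2.0736

Step 3 — r_{ij} = s_{ij} / (s_i · s_j):
  r[U,U] = 1 (diagonal).
  r[U,V] = 2.95 / (1.5166 · 2.0736) = 2.95 / 3.1448 = 0.938
  r[V,V] = 1 (diagonal).

R is symmetric with unit diagonal. Assembling:

R = [[1, 0.938],
 [0.938, 1]]


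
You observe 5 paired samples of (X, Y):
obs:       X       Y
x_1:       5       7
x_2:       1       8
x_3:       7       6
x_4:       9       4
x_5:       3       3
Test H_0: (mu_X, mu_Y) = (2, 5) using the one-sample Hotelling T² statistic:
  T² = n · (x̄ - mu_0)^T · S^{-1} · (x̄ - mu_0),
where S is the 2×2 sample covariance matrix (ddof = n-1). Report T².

Step 1 — sample mean vector:
  mean(X) = (5 + 1 + 7 + 9 + 3) / 5 = 25/5 = 5
  mean(Y) = (7 + 8 + 6 + 4 + 3) / 5 = 28/5 = 5.6
  x̄ = (5, 5.6),  deviation x̄ - mu_0 = (5, 5.6) - (2, 5) = (3, 0.6).

Step 2 — sample covariance matrix, S[i,j] = (1/(n-1)) · Σ_k (x_{k,i} - mean_i) · (x_{k,j} - mean_j), divisor n-1 = 4:
  S[X,X] = ((0)·(0) + (-4)·(-4) + (2)·(2) + (4)·(4) + (-2)·(-2)) / 4 = 40/4 = 10
  S[X,Y] = ((0)·(1.4) + (-4)·(2.4) + (2)·(0.4) + (4)·(-1.6) + (-2)·(-2.6)) / 4 = -10/4 = -2.5
  S[Y,Y] = ((1.4)·(1.4) + (2.4)·(2.4) + (0.4)·(0.4) + (-1.6)·(-1.6) + (-2.6)·(-2.6)) / 4 = 17.2/4 = 4.3
  S = [[10, -2.5],
 [-2.5, 4.3]].

Step 3 — invert S. det(S) = 10·4.3 - (-2.5)² = 36.75.
  S^{-1} = (1/det) · [[d, -b], [-b, a]] = [[0.117, 0.068],
 [0.068, 0.2721]].

Step 4 — quadratic form (x̄ - mu_0)^T · S^{-1} · (x̄ - mu_0):
  S^{-1} · (x̄ - mu_0) = (0.3918, 0.3673),
  (x̄ - mu_0)^T · [...] = (3)·(0.3918) + (0.6)·(0.3673) = 1.3959.

Step 5 — scale by n: T² = 5 · 1.3959 = 6.9796.

T² ≈ 6.9796


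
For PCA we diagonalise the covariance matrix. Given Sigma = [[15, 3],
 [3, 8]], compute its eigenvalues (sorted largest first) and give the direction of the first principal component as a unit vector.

Step 1 — characteristic polynomial of 2×2 Sigma:
  det(Sigma - λI) = λ² - trace · λ + det = 0.
  trace = 15 + 8 = 23, det = 15·8 - (3)² = 111.
Step 2 — discriminant:
  Δ = trace² - 4·det = 529 - 444 = 85.
Step 3 — eigenvalues:
  λ = (trace ± √Δ)/2 = (23 ± 9.2195)/2,
  λ_1 = 16.1098,  λ_2 = 6.8902.

Step 4 — unit eigenvector for λ_1: solve (Sigma - λ_1 I)v = 0. First row:
  (15 - 16.1098)·v_x + (3)·v_y = 0, i.e. (-1.1098)·v_x + (3)·v_y = 0,
  so v ∝ (b, λ_1 - a) = (3, 1.1098) = u.
  ||u|| = √((3)² + (1.1098)²) = √(10.2316) ≈ 3.1987,
  v_1 = u/||u|| ≈ (0.9379, 0.3469) (||v_1|| = 1).

λ_1 = 16.1098,  λ_2 = 6.8902;  v_1 ≈ (0.9379, 0.3469)


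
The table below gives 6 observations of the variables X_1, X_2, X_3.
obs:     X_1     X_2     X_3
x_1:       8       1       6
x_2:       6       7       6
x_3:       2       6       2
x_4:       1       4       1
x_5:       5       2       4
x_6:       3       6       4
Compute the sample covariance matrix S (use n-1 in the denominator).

Step 1 — column means:
  mean(X_1) = (8 + 6 + 2 + 1 + 5 + 3) / 6 = 25/6 = 4.1667
  mean(X_2) = (1 + 7 + 6 + 4 + 2 + 6) / 6 = 26/6 = 4.3333
  mean(X_3) = (6 + 6 + 2 + 1 + 4 + 4) / 6 = 23/6 = 3.8333

Step 2 — sample covariance S[i,j] = (1/(n-1)) · Σ_k (x_{k,i} - mean_i) · (x_{k,j} - mean_j), with n-1 = 5.
  S[X_1,X_1] = ((3.8333)·(3.8333) + (1.8333)·(1.8333) + (-2.1667)·(-2.1667) + (-3.1667)·(-3.1667) + (0.8333)·(0.8333) + (-1.1667)·(-1.1667)) / 5 = 34.8333/5 = 6.9667
  S[X_1,X_2] = ((3.8333)·(-3.3333) + (1.8333)·(2.6667) + (-2.1667)·(1.6667) + (-3.1667)·(-0.3333) + (0.8333)·(-2.3333) + (-1.1667)·(1.6667)) / 5 = -14.3333/5 = -2.8667
  S[X_1,X_3] = ((3.8333)·(2.1667) + (1.8333)·(2.1667) + (-2.1667)·(-1.8333) + (-3.1667)·(-2.8333) + (0.8333)·(0.1667) + (-1.1667)·(0.1667)) / 5 = 25.1667/5 = 5.0333
  S[X_2,X_2] = ((-3.3333)·(-3.3333) + (2.6667)·(2.6667) + (1.6667)·(1.6667) + (-0.3333)·(-0.3333) + (-2.3333)·(-2.3333) + (1.6667)·(1.6667)) / 5 = 29.3333/5 = 5.8667
  S[X_2,X_3] = ((-3.3333)·(2.1667) + (2.6667)·(2.1667) + (1.6667)·(-1.8333) + (-0.3333)·(-2.8333) + (-2.3333)·(0.1667) + (1.6667)·(0.1667)) / 5 = -3.6667/5 = -0.7333
  S[X_3,X_3] = ((2.1667)·(2.1667) + (2.1667)·(2.1667) + (-1.8333)·(-1.8333) + (-2.8333)·(-2.8333) + (0.1667)·(0.1667) + (0.1667)·(0.1667)) / 5 = 20.8333/5 = 4.1667

S is symmetric (S[j,i] = S[i,j]). Assembling:

S = [[6.9667, -2.8667, 5.0333],
 [-2.8667, 5.8667, -0.7333],
 [5.0333, -0.7333, 4.1667]]
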